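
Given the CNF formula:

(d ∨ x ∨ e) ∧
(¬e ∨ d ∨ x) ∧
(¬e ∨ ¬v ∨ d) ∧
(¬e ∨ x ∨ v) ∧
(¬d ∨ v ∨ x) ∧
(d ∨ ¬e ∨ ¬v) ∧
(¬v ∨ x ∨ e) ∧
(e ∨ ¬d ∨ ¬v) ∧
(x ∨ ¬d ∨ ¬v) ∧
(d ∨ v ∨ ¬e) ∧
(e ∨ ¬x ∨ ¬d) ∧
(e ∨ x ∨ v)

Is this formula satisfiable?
Yes

Yes, the formula is satisfiable.

One satisfying assignment is: d=False, x=True, e=False, v=False

Verification: With this assignment, all 12 clauses evaluate to true.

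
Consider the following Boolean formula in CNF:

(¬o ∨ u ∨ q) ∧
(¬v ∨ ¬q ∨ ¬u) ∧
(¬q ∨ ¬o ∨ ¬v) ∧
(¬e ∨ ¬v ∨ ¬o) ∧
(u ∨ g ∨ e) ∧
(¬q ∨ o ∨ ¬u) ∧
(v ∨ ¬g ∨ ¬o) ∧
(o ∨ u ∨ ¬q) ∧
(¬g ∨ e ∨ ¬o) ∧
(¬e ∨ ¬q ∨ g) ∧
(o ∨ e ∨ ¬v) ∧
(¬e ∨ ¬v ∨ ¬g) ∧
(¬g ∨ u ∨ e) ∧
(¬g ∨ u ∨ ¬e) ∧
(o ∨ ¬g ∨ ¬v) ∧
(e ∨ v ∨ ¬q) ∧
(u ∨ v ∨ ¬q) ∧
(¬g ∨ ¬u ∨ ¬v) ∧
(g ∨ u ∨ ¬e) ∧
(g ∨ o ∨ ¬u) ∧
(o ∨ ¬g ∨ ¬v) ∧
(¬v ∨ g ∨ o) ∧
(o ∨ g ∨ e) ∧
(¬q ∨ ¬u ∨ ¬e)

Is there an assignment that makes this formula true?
Yes

Yes, the formula is satisfiable.

One satisfying assignment is: e=False, v=False, u=True, q=False, o=True, g=False

Verification: With this assignment, all 24 clauses evaluate to true.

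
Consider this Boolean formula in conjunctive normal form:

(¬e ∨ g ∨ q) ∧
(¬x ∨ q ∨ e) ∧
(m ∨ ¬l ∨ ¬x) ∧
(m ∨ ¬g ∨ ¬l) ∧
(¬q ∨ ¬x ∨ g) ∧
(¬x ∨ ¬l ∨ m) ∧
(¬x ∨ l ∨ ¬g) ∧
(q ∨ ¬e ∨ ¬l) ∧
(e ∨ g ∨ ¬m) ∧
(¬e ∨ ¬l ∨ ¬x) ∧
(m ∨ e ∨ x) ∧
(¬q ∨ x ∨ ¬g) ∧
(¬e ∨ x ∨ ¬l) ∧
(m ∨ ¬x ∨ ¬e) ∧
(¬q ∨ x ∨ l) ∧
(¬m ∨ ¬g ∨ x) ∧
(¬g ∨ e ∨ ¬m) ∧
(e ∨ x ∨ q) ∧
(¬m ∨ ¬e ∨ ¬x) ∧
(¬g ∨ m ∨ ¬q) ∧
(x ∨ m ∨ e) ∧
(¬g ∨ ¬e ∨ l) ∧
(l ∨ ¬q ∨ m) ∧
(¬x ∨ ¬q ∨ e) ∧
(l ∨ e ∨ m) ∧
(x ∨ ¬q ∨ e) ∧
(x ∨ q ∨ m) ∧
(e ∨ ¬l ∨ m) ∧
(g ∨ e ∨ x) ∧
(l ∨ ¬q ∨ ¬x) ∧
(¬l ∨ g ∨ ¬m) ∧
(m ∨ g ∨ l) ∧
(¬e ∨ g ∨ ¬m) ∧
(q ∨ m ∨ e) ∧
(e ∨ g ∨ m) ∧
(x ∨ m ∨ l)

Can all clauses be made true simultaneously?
No

No, the formula is not satisfiable.

No assignment of truth values to the variables can make all 36 clauses true simultaneously.

The formula is UNSAT (unsatisfiable).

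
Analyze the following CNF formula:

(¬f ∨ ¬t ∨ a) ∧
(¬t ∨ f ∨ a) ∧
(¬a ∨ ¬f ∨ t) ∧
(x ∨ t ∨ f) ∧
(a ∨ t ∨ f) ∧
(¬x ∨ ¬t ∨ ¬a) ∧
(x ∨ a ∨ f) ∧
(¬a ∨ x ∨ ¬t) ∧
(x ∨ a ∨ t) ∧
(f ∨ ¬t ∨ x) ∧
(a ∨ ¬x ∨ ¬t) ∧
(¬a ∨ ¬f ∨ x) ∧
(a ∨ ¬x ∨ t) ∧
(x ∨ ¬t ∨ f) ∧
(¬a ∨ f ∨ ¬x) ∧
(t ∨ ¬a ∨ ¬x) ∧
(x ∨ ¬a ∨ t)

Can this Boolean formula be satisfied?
No

No, the formula is not satisfiable.

No assignment of truth values to the variables can make all 17 clauses true simultaneously.

The formula is UNSAT (unsatisfiable).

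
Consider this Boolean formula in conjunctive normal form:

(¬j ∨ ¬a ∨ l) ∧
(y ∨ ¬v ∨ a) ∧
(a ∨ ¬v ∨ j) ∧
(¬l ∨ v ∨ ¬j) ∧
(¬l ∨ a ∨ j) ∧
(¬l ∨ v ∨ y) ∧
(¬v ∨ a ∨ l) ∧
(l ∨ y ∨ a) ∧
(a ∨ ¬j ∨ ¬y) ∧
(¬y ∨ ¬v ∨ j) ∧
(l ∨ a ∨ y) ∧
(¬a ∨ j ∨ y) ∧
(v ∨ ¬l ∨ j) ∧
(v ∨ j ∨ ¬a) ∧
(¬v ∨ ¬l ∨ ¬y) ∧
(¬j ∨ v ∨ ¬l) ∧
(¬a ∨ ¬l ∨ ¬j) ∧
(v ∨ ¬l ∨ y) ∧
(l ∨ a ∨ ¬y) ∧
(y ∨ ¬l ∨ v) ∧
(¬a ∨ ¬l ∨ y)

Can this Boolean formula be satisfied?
No

No, the formula is not satisfiable.

No assignment of truth values to the variables can make all 21 clauses true simultaneously.

The formula is UNSAT (unsatisfiable).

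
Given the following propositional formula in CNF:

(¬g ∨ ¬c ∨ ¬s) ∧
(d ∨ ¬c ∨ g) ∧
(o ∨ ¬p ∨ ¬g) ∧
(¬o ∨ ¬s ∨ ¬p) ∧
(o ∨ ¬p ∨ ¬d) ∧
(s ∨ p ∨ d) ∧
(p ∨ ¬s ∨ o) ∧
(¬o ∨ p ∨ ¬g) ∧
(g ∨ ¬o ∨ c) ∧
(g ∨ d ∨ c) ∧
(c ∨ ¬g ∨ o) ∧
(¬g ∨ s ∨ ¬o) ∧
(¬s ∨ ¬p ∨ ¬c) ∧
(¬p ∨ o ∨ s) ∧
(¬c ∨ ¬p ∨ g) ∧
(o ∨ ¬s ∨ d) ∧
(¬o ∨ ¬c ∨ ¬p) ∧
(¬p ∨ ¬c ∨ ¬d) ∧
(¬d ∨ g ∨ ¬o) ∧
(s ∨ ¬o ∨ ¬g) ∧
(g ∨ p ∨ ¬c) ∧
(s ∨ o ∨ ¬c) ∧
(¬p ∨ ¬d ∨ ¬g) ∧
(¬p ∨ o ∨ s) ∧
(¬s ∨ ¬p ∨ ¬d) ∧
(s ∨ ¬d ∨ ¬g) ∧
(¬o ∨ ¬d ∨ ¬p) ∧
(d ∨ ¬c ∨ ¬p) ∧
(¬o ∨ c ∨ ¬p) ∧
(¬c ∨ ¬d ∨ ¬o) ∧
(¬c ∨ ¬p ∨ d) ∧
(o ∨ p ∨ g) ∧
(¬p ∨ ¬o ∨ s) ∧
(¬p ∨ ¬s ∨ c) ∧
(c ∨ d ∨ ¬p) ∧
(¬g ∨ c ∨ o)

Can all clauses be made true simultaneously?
No

No, the formula is not satisfiable.

No assignment of truth values to the variables can make all 36 clauses true simultaneously.

The formula is UNSAT (unsatisfiable).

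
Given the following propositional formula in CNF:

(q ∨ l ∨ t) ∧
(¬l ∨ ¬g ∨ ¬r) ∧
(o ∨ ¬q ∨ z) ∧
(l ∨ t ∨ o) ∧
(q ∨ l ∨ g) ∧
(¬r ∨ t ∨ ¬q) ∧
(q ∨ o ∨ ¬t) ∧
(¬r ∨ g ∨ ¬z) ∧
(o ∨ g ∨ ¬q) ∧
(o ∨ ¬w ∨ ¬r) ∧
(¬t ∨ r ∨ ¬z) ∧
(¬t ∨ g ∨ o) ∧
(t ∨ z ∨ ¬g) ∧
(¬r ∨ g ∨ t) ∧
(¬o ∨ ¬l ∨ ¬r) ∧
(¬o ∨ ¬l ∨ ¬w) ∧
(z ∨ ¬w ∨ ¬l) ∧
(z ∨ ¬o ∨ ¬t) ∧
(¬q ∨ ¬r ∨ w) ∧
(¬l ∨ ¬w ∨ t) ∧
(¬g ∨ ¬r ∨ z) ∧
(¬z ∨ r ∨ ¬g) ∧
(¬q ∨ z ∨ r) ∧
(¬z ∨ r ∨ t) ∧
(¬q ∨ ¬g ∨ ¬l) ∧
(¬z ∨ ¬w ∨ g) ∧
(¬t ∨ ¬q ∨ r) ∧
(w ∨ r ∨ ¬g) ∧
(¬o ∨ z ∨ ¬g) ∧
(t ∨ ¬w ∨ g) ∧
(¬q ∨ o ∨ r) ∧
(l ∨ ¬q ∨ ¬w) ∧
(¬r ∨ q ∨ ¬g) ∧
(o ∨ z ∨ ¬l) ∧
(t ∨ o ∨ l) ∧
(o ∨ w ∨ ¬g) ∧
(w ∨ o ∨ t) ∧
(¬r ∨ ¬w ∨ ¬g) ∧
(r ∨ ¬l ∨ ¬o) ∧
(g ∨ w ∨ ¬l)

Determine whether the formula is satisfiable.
No

No, the formula is not satisfiable.

No assignment of truth values to the variables can make all 40 clauses true simultaneously.

The formula is UNSAT (unsatisfiable).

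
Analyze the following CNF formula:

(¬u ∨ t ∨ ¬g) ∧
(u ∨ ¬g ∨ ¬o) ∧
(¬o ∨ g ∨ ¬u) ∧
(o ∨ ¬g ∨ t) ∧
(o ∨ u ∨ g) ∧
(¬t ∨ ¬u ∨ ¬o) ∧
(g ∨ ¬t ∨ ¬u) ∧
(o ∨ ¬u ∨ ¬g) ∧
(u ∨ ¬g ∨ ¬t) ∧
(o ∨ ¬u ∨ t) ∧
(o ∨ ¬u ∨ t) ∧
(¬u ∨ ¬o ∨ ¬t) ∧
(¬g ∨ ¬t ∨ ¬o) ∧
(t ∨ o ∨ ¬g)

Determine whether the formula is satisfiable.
Yes

Yes, the formula is satisfiable.

One satisfying assignment is: t=True, o=True, u=False, g=False

Verification: With this assignment, all 14 clauses evaluate to true.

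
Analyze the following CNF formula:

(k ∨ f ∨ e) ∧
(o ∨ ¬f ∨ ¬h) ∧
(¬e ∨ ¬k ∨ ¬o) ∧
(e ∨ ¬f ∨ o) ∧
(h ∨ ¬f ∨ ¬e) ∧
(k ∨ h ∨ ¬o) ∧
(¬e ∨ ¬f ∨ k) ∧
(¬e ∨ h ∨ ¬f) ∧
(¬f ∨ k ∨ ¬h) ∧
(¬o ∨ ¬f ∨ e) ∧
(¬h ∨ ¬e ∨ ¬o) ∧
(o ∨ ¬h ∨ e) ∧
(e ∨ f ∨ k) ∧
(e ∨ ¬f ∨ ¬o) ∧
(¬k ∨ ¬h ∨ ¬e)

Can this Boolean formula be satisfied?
Yes

Yes, the formula is satisfiable.

One satisfying assignment is: o=False, h=False, k=False, e=True, f=False

Verification: With this assignment, all 15 clauses evaluate to true.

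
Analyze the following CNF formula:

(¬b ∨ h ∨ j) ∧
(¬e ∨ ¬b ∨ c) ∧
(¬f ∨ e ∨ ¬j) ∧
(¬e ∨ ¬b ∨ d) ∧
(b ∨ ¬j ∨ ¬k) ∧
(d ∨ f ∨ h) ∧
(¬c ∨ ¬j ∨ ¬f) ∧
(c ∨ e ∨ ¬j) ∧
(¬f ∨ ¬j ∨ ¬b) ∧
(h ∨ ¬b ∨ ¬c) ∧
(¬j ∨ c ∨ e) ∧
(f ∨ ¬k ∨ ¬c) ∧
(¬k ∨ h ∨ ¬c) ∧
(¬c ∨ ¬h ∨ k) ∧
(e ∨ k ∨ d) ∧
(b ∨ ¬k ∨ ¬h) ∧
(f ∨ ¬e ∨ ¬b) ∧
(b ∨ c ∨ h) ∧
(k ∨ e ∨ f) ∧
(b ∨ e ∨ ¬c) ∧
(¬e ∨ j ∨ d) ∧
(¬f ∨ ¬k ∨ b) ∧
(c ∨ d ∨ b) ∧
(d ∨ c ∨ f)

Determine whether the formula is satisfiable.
Yes

Yes, the formula is satisfiable.

One satisfying assignment is: k=False, c=False, b=False, j=True, h=True, d=True, f=False, e=True

Verification: With this assignment, all 24 clauses evaluate to true.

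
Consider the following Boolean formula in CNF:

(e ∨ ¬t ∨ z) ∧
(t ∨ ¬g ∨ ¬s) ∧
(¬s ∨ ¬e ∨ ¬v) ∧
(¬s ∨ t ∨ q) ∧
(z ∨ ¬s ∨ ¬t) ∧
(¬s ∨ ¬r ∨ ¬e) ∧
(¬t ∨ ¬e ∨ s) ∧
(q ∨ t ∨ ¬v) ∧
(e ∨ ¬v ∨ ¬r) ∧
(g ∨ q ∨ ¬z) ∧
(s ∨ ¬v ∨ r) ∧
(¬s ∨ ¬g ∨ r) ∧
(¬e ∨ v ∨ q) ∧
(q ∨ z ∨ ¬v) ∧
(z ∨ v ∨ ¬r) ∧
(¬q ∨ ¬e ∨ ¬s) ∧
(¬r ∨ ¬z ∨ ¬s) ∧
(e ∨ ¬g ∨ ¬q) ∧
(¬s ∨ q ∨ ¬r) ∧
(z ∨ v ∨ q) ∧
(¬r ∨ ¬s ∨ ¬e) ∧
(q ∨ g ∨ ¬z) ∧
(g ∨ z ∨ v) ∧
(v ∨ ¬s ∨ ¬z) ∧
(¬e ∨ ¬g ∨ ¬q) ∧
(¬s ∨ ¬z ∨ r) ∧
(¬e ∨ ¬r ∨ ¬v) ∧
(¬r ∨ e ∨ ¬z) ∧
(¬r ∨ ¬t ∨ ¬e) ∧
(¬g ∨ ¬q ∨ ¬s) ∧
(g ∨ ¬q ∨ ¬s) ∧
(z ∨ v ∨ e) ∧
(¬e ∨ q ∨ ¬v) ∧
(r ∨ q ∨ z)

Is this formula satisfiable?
Yes

Yes, the formula is satisfiable.

One satisfying assignment is: s=False, e=False, q=False, z=True, r=False, v=False, t=False, g=True

Verification: With this assignment, all 34 clauses evaluate to true.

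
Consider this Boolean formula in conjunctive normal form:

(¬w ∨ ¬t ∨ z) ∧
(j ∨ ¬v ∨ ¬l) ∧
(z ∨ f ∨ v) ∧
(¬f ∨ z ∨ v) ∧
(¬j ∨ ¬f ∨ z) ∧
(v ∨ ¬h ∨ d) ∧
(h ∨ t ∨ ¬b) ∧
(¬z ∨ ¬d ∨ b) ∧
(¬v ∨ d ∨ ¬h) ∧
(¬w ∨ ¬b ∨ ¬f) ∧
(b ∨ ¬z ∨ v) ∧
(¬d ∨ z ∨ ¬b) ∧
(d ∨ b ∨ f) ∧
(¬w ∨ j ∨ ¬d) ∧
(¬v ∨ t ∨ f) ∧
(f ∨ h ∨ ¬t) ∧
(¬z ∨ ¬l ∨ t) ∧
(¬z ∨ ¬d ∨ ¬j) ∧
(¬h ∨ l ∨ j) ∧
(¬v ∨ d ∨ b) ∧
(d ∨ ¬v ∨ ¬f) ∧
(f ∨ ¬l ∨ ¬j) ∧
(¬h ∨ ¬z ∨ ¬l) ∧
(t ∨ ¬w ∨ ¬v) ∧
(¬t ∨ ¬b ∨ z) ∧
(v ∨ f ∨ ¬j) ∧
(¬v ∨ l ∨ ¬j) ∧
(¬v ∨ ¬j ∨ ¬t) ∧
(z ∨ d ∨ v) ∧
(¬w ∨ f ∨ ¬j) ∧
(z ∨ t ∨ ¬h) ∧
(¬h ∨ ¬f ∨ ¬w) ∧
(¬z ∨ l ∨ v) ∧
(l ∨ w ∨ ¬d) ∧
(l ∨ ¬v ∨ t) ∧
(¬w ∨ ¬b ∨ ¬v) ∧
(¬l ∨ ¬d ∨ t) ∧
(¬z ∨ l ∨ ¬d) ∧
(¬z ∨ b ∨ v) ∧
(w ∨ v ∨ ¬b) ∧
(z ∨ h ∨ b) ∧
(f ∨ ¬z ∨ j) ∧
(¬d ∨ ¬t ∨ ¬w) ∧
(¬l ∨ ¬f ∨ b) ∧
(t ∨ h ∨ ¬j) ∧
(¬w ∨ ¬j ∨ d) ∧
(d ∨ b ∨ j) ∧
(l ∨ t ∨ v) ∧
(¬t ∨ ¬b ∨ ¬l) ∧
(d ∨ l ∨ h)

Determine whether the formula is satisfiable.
No

No, the formula is not satisfiable.

No assignment of truth values to the variables can make all 50 clauses true simultaneously.

The formula is UNSAT (unsatisfiable).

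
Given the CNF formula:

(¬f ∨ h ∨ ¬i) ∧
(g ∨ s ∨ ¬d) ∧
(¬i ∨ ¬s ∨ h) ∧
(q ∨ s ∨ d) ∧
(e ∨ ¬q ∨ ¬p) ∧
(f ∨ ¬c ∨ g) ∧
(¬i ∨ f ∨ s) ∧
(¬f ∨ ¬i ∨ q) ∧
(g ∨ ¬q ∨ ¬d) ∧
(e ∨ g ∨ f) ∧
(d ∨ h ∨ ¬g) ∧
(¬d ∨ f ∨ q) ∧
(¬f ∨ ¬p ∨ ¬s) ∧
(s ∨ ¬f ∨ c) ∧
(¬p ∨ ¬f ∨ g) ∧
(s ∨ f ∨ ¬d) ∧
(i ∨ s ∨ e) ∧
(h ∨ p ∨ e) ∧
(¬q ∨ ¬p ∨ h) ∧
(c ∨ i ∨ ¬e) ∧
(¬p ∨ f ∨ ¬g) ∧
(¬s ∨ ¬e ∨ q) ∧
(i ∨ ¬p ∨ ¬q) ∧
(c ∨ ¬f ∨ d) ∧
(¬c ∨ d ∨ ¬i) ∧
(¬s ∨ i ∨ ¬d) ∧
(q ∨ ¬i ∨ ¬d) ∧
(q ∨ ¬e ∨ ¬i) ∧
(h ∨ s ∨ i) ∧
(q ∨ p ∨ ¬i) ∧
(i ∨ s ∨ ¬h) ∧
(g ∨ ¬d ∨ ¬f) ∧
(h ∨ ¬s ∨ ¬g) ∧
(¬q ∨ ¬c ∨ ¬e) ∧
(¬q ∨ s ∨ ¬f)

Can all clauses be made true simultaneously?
Yes

Yes, the formula is satisfiable.

One satisfying assignment is: s=True, g=True, e=False, p=False, c=False, f=False, d=False, q=False, i=False, h=True

Verification: With this assignment, all 35 clauses evaluate to true.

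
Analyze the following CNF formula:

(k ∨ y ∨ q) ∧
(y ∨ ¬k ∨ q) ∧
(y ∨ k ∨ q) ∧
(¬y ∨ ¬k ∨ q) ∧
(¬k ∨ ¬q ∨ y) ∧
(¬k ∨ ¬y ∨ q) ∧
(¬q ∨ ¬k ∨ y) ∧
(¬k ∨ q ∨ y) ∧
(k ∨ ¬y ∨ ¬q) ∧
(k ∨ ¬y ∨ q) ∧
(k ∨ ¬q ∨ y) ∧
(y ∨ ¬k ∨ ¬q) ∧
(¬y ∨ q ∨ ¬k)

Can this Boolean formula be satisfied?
Yes

Yes, the formula is satisfiable.

One satisfying assignment is: q=True, k=True, y=True

Verification: With this assignment, all 13 clauses evaluate to true.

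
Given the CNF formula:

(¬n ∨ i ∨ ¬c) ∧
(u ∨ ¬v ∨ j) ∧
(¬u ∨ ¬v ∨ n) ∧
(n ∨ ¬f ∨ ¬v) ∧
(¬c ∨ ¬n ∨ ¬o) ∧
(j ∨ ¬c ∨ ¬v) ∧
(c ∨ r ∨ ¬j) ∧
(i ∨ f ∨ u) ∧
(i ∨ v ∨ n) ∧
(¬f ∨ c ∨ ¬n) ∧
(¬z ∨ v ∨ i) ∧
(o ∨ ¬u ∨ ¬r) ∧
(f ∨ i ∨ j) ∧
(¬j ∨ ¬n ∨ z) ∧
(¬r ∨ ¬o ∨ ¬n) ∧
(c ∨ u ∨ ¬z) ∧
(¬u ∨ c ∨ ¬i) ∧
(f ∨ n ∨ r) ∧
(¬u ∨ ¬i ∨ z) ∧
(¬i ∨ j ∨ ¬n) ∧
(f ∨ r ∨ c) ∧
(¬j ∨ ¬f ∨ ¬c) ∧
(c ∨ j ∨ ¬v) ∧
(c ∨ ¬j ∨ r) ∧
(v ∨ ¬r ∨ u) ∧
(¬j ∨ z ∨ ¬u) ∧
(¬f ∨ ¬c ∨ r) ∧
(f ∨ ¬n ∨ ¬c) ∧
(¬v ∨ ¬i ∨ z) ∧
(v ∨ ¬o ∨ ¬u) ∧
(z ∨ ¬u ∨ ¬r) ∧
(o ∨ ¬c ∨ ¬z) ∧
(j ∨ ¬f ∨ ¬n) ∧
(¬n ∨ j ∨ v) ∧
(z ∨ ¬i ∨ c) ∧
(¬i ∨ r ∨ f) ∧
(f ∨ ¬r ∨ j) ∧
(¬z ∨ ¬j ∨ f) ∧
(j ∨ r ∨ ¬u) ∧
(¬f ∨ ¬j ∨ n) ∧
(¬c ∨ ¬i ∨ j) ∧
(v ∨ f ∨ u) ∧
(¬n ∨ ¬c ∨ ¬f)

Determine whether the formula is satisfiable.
No

No, the formula is not satisfiable.

No assignment of truth values to the variables can make all 43 clauses true simultaneously.

The formula is UNSAT (unsatisfiable).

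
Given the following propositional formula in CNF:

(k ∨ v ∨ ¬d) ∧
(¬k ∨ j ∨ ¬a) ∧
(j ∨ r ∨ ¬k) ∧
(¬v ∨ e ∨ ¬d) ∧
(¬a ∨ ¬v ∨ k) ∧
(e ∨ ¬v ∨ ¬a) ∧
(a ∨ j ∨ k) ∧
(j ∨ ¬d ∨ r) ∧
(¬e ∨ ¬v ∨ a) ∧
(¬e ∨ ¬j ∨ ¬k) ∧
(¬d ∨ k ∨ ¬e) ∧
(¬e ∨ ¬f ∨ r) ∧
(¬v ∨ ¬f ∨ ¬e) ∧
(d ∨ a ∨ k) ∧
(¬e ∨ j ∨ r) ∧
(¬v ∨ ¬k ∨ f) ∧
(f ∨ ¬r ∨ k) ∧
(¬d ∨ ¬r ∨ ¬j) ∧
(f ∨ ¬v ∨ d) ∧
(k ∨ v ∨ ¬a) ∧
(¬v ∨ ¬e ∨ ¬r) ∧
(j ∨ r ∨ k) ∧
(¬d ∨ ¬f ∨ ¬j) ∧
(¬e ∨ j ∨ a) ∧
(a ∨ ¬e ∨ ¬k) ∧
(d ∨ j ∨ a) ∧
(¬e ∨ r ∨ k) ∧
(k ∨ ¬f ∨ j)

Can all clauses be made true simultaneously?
Yes

Yes, the formula is satisfiable.

One satisfying assignment is: f=True, r=False, d=False, v=True, e=False, k=True, a=False, j=True

Verification: With this assignment, all 28 clauses evaluate to true.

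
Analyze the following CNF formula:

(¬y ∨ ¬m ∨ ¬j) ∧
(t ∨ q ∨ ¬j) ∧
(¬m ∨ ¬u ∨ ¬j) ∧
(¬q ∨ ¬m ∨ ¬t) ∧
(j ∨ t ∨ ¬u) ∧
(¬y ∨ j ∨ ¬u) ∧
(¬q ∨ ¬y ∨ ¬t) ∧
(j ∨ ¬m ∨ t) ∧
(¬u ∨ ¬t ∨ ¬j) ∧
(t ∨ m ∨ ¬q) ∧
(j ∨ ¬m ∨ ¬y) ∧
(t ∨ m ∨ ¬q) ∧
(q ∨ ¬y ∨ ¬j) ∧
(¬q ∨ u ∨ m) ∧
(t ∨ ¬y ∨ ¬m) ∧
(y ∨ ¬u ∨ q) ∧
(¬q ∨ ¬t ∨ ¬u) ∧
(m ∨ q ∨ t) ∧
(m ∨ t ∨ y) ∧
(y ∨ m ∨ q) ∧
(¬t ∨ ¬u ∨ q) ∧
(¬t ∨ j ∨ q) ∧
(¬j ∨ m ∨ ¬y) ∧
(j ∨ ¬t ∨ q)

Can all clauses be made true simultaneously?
Yes

Yes, the formula is satisfiable.

One satisfying assignment is: t=False, j=True, q=True, m=True, u=False, y=False

Verification: With this assignment, all 24 clauses evaluate to true.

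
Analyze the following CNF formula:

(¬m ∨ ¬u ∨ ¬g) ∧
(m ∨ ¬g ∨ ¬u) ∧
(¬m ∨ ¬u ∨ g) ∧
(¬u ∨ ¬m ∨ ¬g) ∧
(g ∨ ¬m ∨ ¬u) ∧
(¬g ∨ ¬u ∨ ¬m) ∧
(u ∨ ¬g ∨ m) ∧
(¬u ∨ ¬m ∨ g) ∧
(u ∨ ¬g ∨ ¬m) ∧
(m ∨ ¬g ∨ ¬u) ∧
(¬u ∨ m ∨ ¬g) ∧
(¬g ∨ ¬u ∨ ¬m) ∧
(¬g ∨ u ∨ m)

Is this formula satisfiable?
Yes

Yes, the formula is satisfiable.

One satisfying assignment is: u=False, m=False, g=False

Verification: With this assignment, all 13 clauses evaluate to true.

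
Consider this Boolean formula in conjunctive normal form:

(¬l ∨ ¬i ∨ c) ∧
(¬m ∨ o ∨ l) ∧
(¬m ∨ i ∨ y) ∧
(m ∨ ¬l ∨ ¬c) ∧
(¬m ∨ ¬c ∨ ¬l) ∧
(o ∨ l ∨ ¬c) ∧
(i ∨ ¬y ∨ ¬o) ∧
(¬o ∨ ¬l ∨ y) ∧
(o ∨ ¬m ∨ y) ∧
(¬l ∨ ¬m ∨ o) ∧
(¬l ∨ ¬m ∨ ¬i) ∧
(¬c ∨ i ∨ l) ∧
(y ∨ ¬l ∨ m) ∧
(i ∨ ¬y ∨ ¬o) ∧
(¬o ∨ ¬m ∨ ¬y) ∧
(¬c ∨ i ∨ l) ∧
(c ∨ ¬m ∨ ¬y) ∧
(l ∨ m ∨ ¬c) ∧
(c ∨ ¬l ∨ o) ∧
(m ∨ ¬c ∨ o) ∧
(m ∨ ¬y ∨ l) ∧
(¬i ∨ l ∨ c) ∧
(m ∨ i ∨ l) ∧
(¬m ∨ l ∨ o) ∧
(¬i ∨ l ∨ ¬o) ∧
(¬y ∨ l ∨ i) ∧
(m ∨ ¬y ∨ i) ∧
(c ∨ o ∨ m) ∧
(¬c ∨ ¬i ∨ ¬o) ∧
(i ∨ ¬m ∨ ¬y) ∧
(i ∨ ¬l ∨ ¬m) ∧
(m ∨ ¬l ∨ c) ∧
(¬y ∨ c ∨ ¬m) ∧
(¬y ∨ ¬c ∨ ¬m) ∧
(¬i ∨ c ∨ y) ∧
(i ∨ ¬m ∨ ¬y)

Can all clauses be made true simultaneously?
No

No, the formula is not satisfiable.

No assignment of truth values to the variables can make all 36 clauses true simultaneously.

The formula is UNSAT (unsatisfiable).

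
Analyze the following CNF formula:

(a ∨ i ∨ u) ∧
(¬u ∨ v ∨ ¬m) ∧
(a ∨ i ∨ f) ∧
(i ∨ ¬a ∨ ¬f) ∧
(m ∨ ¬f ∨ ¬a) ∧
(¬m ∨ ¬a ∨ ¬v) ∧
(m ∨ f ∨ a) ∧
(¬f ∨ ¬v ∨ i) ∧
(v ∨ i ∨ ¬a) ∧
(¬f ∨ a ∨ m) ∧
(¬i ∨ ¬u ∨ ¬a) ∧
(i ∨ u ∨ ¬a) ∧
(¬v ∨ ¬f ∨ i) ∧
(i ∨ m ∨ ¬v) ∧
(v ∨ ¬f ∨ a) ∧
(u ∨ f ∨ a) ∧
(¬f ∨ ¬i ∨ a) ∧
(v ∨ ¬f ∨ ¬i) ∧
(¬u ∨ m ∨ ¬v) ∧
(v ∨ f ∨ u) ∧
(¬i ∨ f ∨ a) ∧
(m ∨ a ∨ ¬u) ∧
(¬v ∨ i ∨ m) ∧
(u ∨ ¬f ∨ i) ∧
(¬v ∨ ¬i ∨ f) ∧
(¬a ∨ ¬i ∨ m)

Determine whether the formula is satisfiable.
No

No, the formula is not satisfiable.

No assignment of truth values to the variables can make all 26 clauses true simultaneously.

The formula is UNSAT (unsatisfiable).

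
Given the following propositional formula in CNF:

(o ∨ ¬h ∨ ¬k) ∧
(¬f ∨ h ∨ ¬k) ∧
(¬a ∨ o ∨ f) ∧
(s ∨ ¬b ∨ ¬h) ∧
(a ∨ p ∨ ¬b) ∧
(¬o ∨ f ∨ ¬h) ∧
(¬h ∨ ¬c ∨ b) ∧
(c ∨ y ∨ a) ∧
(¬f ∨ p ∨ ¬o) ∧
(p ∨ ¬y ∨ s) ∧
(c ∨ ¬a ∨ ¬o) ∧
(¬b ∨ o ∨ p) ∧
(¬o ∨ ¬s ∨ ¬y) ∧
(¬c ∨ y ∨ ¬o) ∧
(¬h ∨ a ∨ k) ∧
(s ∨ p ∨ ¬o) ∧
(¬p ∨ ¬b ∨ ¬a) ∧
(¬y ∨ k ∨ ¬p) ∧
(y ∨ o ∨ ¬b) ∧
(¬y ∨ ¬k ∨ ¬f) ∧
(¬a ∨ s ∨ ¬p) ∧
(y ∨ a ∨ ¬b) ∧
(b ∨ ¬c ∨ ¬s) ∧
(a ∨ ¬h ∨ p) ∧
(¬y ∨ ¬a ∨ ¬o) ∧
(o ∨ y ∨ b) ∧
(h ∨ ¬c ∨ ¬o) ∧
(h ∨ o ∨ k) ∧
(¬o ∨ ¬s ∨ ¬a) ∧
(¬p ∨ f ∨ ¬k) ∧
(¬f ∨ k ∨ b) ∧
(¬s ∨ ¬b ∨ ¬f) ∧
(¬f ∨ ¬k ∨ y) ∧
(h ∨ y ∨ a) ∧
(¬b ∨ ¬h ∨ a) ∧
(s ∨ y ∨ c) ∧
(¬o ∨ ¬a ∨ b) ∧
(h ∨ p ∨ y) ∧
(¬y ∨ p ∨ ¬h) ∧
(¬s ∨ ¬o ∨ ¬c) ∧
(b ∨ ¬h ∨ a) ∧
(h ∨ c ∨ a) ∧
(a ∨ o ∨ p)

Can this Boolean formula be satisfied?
No

No, the formula is not satisfiable.

No assignment of truth values to the variables can make all 43 clauses true simultaneously.

The formula is UNSAT (unsatisfiable).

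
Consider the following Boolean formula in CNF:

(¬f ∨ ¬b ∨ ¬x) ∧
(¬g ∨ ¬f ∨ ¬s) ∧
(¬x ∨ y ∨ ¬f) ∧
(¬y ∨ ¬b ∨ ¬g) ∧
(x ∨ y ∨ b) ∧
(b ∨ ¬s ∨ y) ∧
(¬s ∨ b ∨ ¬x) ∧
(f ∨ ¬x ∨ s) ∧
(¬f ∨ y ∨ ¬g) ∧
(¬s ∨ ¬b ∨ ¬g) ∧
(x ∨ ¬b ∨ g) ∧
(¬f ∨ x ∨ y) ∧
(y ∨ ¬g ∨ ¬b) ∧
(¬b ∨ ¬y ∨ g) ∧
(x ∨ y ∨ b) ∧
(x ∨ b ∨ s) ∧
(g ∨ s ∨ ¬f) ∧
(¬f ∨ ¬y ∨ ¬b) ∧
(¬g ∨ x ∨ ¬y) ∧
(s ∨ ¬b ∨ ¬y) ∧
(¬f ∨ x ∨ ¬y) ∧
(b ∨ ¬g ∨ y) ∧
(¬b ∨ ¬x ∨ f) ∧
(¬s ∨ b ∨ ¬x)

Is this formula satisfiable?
Yes

Yes, the formula is satisfiable.

One satisfying assignment is: y=True, f=False, x=False, b=False, s=True, g=False

Verification: With this assignment, all 24 clauses evaluate to true.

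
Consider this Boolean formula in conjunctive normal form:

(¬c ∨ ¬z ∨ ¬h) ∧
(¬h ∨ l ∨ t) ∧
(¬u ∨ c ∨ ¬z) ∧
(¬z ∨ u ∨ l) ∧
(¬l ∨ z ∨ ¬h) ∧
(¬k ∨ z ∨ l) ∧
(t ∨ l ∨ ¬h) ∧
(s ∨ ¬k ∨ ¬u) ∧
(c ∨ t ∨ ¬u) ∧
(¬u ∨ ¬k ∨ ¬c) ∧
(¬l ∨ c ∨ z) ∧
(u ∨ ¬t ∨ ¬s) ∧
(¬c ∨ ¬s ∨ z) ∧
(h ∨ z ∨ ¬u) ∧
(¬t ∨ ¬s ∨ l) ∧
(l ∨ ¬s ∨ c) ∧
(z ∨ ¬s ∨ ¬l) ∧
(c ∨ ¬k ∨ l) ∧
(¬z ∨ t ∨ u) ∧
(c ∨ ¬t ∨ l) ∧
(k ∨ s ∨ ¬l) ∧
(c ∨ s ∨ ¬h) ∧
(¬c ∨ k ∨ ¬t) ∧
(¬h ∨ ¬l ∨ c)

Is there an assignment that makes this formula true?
Yes

Yes, the formula is satisfiable.

One satisfying assignment is: l=False, z=False, s=False, t=False, h=False, u=False, k=False, c=False

Verification: With this assignment, all 24 clauses evaluate to true.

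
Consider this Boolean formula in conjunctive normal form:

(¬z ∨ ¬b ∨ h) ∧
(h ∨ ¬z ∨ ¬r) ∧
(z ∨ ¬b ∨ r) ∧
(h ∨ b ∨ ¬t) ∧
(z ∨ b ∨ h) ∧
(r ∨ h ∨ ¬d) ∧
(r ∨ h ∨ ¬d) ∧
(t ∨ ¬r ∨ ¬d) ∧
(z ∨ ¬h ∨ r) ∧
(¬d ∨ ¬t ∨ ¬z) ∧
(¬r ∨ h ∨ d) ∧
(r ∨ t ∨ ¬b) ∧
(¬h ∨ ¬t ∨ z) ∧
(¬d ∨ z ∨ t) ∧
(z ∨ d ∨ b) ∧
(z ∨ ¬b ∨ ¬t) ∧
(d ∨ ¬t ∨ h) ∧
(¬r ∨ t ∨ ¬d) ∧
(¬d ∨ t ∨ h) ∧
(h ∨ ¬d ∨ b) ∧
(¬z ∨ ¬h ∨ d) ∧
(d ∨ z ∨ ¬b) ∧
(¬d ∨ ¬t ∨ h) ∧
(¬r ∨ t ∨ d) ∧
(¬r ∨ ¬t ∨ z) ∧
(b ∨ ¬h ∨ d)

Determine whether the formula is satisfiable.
Yes

Yes, the formula is satisfiable.

One satisfying assignment is: b=False, d=False, t=False, r=False, h=False, z=True

Verification: With this assignment, all 26 clauses evaluate to true.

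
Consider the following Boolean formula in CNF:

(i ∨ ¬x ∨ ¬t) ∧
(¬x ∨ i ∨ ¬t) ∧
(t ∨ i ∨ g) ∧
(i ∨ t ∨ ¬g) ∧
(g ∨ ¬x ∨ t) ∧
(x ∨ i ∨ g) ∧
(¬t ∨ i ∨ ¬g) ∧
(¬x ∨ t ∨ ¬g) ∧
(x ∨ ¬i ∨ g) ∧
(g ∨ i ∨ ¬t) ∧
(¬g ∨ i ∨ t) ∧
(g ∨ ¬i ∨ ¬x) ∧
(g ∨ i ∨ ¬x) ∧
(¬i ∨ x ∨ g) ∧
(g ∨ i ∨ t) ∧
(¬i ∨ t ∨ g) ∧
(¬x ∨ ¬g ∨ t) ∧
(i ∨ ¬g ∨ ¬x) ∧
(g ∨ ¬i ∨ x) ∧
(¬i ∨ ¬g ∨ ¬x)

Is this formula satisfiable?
Yes

Yes, the formula is satisfiable.

One satisfying assignment is: g=True, i=True, x=False, t=True

Verification: With this assignment, all 20 clauses evaluate to true.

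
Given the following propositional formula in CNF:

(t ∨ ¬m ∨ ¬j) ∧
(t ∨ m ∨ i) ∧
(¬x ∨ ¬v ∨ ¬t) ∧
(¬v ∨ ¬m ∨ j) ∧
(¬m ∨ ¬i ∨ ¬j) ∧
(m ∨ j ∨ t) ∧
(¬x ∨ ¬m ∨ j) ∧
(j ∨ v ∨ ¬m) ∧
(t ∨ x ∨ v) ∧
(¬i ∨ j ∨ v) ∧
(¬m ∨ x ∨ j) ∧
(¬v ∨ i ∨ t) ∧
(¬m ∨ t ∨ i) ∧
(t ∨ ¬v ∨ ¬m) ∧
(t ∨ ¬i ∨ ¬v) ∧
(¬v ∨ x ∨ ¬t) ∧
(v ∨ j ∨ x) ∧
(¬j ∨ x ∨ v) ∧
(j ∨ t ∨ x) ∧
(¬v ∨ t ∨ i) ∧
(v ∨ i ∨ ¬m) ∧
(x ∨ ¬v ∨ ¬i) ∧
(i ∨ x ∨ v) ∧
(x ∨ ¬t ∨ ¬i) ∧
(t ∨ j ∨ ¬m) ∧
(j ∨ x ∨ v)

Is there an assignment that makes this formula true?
Yes

Yes, the formula is satisfiable.

One satisfying assignment is: t=False, j=True, i=True, x=True, m=False, v=False

Verification: With this assignment, all 26 clauses evaluate to true.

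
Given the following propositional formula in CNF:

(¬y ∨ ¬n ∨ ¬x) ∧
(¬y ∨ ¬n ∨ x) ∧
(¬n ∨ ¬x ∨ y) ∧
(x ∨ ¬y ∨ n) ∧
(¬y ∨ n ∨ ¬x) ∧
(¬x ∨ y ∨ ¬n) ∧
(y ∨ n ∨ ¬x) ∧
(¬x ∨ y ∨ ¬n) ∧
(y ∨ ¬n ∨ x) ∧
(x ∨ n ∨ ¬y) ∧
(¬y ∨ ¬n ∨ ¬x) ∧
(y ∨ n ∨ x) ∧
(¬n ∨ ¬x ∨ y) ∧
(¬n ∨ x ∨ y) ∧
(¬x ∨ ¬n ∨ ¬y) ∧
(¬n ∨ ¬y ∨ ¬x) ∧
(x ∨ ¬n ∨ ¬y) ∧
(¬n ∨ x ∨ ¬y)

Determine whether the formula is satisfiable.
No

No, the formula is not satisfiable.

No assignment of truth values to the variables can make all 18 clauses true simultaneously.

The formula is UNSAT (unsatisfiable).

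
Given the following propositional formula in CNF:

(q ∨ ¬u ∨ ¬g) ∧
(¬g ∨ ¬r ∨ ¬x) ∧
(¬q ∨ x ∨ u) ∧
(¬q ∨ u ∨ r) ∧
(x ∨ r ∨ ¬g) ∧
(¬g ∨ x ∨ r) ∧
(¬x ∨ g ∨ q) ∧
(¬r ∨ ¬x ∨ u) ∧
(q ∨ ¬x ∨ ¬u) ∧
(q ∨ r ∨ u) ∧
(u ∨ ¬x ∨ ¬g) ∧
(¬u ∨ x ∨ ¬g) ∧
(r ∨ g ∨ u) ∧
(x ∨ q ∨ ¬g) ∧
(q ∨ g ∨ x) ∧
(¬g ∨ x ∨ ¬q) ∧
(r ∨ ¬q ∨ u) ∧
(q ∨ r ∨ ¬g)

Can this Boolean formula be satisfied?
Yes

Yes, the formula is satisfiable.

One satisfying assignment is: x=True, q=True, r=False, u=True, g=True

Verification: With this assignment, all 18 clauses evaluate to true.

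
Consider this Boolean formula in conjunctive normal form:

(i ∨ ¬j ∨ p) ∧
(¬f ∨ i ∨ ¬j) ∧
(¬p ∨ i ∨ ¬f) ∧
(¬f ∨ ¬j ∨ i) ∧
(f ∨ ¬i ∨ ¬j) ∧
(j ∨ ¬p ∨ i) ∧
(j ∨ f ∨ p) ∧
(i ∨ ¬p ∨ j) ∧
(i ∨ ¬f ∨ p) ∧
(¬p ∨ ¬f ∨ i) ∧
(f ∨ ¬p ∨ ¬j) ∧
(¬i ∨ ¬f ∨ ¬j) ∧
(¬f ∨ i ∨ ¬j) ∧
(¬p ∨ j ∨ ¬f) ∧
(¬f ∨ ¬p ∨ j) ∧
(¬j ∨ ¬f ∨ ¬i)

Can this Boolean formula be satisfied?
Yes

Yes, the formula is satisfiable.

One satisfying assignment is: f=False, j=False, p=True, i=True

Verification: With this assignment, all 16 clauses evaluate to true.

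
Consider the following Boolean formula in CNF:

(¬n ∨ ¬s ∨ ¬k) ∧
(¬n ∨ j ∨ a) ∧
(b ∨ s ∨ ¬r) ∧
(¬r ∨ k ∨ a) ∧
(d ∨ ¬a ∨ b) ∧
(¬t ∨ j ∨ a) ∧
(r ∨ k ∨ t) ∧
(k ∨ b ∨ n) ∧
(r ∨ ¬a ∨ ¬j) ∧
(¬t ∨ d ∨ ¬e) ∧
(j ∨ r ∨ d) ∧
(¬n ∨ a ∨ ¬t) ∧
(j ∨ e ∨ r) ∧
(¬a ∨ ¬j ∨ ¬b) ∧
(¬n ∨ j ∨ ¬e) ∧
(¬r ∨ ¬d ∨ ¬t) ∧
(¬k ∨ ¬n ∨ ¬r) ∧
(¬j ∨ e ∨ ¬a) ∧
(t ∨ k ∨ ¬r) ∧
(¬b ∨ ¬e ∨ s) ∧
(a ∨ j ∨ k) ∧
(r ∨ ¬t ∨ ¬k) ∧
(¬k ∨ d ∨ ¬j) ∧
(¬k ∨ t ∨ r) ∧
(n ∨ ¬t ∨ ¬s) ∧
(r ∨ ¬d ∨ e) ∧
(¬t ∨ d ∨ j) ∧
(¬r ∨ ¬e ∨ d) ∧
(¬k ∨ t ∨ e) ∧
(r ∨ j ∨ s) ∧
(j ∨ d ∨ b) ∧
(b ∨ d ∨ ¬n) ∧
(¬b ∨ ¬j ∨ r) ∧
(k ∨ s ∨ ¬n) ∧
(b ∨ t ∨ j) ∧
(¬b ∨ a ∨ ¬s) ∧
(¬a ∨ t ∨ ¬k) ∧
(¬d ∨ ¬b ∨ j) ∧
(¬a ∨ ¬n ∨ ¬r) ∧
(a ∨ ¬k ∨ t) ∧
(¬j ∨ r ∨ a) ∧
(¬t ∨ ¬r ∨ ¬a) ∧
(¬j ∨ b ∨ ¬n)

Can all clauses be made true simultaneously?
No

No, the formula is not satisfiable.

No assignment of truth values to the variables can make all 43 clauses true simultaneously.

The formula is UNSAT (unsatisfiable).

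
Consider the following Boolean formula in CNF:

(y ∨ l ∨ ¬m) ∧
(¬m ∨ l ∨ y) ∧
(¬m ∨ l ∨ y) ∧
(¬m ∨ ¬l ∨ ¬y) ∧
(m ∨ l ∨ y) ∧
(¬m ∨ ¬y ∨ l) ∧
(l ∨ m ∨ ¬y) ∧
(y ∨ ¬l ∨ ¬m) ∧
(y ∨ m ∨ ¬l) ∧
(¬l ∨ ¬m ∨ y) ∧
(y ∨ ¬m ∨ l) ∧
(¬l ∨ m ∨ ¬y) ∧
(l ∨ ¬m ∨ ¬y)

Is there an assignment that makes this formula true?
No

No, the formula is not satisfiable.

No assignment of truth values to the variables can make all 13 clauses true simultaneously.

The formula is UNSAT (unsatisfiable).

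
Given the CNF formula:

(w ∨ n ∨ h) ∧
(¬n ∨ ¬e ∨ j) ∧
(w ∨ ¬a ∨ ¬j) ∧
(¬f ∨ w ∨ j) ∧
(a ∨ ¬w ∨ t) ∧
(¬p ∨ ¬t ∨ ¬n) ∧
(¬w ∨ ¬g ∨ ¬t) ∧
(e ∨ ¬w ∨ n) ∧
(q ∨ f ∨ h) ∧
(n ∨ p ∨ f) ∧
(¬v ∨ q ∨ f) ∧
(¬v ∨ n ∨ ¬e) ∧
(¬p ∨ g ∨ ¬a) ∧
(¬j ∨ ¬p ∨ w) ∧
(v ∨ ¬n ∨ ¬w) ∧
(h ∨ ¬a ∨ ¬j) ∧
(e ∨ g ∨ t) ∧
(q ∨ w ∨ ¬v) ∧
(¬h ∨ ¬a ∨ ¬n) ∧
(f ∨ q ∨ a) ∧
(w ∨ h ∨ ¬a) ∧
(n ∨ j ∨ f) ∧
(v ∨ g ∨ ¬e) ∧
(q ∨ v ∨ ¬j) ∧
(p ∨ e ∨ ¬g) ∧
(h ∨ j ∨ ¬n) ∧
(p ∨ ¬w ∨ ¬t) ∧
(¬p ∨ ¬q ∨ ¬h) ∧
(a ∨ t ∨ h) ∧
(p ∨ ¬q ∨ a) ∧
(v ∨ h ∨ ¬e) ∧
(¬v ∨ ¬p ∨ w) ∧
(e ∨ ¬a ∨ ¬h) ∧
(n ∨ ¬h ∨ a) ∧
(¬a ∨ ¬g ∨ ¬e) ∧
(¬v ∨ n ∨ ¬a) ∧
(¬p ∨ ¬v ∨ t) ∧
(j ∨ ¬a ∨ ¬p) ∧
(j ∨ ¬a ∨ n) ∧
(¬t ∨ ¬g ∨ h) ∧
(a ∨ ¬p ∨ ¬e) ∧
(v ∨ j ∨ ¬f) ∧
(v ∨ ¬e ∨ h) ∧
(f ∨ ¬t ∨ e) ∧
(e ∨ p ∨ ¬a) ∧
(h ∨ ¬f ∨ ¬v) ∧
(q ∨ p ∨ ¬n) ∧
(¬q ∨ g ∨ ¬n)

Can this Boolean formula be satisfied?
No

No, the formula is not satisfiable.

No assignment of truth values to the variables can make all 48 clauses true simultaneously.

The formula is UNSAT (unsatisfiable).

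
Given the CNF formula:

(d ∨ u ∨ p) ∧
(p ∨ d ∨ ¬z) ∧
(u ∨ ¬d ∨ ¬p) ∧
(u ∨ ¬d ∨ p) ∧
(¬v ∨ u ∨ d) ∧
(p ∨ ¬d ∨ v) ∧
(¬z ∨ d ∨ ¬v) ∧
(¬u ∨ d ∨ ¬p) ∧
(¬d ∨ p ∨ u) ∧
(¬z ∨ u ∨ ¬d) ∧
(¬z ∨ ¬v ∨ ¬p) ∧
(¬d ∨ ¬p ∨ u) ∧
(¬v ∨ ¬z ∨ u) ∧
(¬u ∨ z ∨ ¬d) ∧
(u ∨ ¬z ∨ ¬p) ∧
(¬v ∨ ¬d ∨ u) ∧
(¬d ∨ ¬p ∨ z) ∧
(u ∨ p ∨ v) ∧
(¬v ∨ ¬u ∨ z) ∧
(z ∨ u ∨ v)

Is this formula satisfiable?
Yes

Yes, the formula is satisfiable.

One satisfying assignment is: v=False, d=False, p=False, u=True, z=False

Verification: With this assignment, all 20 clauses evaluate to true.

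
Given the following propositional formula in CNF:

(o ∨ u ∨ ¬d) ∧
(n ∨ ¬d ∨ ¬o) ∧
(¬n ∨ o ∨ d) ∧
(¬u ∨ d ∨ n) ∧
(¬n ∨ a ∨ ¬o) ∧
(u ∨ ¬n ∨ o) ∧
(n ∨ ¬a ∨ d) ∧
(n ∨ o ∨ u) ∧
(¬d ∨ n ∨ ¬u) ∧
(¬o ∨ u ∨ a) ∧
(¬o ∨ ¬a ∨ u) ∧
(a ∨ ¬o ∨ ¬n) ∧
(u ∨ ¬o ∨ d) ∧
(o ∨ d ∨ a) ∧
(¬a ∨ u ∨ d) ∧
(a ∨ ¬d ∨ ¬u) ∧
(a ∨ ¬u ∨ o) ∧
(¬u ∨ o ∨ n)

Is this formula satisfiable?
Yes

Yes, the formula is satisfiable.

One satisfying assignment is: d=False, u=True, a=True, o=True, n=True

Verification: With this assignment, all 18 clauses evaluate to true.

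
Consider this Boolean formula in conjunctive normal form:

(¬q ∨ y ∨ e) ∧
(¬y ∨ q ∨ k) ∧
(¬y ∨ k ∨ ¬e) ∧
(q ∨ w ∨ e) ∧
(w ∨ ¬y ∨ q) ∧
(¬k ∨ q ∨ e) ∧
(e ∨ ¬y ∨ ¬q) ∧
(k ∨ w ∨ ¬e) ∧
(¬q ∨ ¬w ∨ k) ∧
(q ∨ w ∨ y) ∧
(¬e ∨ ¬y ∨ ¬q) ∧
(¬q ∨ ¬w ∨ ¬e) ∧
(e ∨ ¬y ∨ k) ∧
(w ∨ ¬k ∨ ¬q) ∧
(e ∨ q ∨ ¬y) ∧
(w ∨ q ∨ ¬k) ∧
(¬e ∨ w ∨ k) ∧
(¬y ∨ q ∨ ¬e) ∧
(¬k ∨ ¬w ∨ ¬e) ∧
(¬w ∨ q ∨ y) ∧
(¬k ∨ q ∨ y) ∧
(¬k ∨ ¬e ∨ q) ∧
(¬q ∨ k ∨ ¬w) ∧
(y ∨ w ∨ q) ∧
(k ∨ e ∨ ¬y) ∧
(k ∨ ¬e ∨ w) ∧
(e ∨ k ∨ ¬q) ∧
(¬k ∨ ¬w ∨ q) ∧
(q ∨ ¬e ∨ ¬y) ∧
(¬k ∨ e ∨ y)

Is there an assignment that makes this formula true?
No

No, the formula is not satisfiable.

No assignment of truth values to the variables can make all 30 clauses true simultaneously.

The formula is UNSAT (unsatisfiable).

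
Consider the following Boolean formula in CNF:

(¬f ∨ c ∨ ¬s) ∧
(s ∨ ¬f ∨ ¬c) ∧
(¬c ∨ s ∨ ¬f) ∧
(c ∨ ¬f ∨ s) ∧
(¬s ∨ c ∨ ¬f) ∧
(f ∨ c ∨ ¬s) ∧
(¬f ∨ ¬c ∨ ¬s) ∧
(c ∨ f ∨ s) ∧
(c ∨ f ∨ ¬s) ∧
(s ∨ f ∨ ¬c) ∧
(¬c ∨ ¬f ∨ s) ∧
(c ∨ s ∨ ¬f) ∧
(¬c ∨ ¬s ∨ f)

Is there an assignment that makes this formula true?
No

No, the formula is not satisfiable.

No assignment of truth values to the variables can make all 13 clauses true simultaneously.

The formula is UNSAT (unsatisfiable).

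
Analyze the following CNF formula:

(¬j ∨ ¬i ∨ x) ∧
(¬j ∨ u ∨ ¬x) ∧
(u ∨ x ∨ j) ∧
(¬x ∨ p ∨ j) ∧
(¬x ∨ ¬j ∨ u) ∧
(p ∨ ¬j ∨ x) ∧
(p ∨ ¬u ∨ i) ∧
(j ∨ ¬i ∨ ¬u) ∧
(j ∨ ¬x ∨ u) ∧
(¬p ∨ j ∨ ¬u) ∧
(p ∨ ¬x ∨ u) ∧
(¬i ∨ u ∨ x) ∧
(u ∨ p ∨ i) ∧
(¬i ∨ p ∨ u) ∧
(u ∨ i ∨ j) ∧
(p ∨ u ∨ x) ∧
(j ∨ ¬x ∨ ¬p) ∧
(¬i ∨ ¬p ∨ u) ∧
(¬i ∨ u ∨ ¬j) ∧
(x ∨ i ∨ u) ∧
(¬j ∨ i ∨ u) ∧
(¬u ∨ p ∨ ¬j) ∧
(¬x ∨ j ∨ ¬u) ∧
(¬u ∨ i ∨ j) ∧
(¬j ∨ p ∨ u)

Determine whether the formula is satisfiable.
Yes

Yes, the formula is satisfiable.

One satisfying assignment is: i=True, x=True, p=True, j=True, u=True

Verification: With this assignment, all 25 clauses evaluate to true.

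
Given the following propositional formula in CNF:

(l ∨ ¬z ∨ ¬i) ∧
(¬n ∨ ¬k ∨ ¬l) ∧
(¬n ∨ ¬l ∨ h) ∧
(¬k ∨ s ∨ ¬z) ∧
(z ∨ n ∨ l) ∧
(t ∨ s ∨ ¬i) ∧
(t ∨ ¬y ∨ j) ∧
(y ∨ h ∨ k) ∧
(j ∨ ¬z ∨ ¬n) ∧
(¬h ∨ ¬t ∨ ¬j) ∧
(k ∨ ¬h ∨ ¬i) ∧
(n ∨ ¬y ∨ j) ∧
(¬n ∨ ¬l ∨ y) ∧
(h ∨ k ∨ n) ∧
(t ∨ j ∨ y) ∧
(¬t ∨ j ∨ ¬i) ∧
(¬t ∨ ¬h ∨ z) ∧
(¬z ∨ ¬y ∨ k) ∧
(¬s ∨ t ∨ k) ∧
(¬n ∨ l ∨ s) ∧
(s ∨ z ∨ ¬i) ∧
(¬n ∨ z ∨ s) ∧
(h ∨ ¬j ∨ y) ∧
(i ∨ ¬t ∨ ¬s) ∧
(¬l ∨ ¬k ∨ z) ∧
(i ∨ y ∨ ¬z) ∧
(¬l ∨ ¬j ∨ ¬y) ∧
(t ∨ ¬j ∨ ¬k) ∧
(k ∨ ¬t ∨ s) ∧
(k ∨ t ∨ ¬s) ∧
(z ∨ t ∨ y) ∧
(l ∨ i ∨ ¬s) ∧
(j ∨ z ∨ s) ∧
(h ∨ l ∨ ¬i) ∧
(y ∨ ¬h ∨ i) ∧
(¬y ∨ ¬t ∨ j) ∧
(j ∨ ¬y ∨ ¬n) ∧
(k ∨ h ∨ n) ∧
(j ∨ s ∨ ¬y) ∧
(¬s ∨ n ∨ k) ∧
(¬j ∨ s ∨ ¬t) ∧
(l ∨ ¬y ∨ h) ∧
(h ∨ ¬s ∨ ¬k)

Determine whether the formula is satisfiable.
No

No, the formula is not satisfiable.

No assignment of truth values to the variables can make all 43 clauses true simultaneously.

The formula is UNSAT (unsatisfiable).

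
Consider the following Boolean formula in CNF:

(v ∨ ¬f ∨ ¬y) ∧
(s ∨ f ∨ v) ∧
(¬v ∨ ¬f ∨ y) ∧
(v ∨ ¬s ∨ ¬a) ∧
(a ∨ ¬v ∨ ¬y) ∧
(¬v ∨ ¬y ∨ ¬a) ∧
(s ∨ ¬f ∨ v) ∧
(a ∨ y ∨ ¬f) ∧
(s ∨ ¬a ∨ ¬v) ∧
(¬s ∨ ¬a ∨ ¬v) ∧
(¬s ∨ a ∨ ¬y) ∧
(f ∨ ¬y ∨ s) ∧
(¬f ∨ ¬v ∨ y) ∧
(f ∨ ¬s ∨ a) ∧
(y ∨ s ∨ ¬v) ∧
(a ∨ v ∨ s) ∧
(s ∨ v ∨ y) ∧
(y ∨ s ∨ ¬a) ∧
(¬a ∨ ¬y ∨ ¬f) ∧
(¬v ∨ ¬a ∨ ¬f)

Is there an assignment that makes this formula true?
No

No, the formula is not satisfiable.

No assignment of truth values to the variables can make all 20 clauses true simultaneously.

The formula is UNSAT (unsatisfiable).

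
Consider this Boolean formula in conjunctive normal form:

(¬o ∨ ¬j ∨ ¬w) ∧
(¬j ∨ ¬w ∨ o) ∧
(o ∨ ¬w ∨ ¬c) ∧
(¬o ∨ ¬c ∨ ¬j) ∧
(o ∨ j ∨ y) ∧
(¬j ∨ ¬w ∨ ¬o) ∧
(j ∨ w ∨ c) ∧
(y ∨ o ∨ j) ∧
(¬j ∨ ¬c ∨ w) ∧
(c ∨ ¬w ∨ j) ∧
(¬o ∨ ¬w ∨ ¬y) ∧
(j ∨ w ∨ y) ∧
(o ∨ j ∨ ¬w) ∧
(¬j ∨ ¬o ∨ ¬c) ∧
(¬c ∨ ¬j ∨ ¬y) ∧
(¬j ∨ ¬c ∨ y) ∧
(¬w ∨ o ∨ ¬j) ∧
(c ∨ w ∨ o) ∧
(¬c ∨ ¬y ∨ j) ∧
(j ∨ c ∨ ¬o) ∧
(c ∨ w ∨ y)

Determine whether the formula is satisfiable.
Yes

Yes, the formula is satisfiable.

One satisfying assignment is: y=False, o=True, c=True, j=False, w=True

Verification: With this assignment, all 21 clauses evaluate to true.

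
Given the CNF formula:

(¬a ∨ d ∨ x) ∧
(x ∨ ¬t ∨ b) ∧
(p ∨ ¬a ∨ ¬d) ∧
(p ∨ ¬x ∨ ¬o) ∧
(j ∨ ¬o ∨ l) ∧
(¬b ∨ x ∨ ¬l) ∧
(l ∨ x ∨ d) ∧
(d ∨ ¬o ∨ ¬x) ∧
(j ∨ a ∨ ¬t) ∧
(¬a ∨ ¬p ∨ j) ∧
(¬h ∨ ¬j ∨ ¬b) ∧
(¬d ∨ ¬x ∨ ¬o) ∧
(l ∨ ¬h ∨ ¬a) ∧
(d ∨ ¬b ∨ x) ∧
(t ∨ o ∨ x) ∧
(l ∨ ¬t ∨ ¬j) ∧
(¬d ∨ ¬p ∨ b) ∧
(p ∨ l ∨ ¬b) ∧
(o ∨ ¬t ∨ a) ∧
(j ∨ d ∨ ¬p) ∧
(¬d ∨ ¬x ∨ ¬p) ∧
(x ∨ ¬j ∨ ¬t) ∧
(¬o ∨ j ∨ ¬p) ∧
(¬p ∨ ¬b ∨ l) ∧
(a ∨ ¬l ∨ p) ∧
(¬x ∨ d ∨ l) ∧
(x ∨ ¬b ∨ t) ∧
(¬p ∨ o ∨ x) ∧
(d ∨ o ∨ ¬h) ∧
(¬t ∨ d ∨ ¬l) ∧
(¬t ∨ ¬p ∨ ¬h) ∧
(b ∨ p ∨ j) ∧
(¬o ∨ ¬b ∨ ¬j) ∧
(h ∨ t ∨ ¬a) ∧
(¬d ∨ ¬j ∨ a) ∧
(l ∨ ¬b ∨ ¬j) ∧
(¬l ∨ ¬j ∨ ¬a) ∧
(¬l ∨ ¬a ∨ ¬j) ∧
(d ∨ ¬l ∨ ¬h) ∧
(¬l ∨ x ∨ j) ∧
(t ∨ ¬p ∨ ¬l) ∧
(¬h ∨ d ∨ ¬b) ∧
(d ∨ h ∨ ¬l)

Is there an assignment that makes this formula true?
No

No, the formula is not satisfiable.

No assignment of truth values to the variables can make all 43 clauses true simultaneously.

The formula is UNSAT (unsatisfiable).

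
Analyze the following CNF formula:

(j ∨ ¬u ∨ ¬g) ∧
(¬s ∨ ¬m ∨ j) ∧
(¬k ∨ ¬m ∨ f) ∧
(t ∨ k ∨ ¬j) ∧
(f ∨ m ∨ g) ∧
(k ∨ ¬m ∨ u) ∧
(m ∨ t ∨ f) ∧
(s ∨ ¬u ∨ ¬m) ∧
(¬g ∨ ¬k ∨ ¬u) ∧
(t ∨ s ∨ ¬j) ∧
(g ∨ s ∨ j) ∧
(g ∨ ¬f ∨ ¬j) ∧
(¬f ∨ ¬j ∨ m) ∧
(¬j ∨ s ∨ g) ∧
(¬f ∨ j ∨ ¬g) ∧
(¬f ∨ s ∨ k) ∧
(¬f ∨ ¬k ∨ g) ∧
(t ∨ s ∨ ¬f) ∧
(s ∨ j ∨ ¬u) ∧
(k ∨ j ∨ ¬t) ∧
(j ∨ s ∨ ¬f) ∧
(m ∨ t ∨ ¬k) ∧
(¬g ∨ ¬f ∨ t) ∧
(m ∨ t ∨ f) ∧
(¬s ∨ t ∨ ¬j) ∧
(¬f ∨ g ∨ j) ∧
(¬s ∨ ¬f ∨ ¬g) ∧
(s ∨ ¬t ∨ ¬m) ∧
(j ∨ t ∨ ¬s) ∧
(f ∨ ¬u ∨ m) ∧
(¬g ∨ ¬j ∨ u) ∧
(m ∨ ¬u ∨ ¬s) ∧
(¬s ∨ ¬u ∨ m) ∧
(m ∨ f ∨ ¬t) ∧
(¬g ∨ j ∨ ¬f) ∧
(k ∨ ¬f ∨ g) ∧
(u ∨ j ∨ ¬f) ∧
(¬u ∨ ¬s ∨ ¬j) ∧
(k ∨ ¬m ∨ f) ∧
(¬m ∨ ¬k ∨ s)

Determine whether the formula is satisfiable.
No

No, the formula is not satisfiable.

No assignment of truth values to the variables can make all 40 clauses true simultaneously.

The formula is UNSAT (unsatisfiable).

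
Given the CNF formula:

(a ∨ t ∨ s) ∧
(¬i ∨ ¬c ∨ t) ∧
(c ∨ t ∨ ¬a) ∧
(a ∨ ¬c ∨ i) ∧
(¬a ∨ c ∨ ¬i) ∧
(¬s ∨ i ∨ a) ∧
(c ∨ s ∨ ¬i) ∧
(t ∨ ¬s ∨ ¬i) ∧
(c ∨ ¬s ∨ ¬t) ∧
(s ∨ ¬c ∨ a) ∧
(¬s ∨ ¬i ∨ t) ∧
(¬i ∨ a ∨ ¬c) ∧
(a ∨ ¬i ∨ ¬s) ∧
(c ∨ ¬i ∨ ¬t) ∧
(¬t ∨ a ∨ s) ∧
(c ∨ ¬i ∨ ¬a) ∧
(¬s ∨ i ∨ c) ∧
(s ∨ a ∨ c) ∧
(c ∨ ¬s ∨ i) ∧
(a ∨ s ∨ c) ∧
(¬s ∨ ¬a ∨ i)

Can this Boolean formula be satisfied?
Yes

Yes, the formula is satisfiable.

One satisfying assignment is: c=True, s=False, i=True, a=True, t=True

Verification: With this assignment, all 21 clauses evaluate to true.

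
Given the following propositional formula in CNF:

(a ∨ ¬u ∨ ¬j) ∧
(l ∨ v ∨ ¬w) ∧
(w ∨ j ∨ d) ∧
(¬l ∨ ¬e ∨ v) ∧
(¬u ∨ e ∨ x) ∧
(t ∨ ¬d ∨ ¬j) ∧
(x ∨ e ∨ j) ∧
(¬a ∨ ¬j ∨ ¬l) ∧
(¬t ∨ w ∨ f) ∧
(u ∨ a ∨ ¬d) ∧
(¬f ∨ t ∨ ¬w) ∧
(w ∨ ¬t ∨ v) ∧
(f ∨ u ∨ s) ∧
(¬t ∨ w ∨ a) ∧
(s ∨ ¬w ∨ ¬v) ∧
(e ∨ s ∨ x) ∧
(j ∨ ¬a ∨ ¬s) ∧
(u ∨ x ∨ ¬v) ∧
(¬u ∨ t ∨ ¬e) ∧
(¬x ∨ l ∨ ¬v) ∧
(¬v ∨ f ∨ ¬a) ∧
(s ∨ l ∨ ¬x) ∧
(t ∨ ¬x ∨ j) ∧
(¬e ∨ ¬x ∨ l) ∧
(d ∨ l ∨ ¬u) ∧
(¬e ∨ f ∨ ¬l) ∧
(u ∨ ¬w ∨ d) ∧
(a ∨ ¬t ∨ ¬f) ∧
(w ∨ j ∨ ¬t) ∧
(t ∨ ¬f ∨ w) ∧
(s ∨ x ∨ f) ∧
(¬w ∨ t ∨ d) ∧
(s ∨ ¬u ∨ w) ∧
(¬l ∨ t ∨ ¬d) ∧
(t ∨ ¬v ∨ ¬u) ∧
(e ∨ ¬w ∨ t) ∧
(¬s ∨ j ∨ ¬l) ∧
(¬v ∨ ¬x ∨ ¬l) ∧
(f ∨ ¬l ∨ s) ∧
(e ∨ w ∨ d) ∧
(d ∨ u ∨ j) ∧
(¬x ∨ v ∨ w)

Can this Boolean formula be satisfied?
Yes

Yes, the formula is satisfiable.

One satisfying assignment is: j=True, a=False, w=False, v=False, x=False, t=False, e=True, l=False, u=False, d=False, s=True, f=False

Verification: With this assignment, all 42 clauses evaluate to true.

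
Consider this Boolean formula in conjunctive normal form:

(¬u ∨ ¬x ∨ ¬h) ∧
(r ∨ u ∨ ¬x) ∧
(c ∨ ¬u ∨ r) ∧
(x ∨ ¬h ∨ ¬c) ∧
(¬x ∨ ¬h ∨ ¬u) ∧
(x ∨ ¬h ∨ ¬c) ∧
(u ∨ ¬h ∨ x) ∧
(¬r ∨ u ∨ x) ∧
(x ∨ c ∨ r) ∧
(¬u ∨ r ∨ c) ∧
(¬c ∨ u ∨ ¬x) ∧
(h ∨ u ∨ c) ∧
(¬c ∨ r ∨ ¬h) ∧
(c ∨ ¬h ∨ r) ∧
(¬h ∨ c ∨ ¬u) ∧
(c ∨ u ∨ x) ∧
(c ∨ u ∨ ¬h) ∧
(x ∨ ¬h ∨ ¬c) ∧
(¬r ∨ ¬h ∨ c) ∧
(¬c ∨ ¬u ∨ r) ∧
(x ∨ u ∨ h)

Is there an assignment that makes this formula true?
Yes

Yes, the formula is satisfiable.

One satisfying assignment is: u=True, h=False, c=True, r=True, x=True

Verification: With this assignment, all 21 clauses evaluate to true.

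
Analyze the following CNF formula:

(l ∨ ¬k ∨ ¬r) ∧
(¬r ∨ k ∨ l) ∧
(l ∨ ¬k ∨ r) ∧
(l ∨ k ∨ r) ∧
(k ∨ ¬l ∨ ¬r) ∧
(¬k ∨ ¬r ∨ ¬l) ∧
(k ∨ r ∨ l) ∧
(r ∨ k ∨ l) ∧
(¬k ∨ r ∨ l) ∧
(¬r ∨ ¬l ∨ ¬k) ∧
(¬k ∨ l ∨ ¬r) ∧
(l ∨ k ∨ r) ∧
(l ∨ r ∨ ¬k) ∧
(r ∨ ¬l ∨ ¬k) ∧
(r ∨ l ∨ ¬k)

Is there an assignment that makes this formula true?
Yes

Yes, the formula is satisfiable.

One satisfying assignment is: k=False, l=True, r=False

Verification: With this assignment, all 15 clauses evaluate to true.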